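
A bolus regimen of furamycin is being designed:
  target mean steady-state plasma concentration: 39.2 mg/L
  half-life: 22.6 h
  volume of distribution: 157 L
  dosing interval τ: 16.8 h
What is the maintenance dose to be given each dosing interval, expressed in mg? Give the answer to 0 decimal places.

3171 mg

k = ln2 / t½ = 0.693147 / 22.6 = 0.03067 h⁻¹
CL = k × Vd = 0.03067 × 157 = 4.815 L/h
At steady state, Dose/τ = Css × CL.
Dose = Css × CL × τ = 39.2 × 4.815 × 16.8 = 3171 mg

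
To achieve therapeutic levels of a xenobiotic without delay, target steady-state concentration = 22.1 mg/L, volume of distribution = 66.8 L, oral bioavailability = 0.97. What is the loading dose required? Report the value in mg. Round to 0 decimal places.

LD = Css × Vd / F = 22.1 × 66.8 / 0.97 = 1522 mg

1522 mg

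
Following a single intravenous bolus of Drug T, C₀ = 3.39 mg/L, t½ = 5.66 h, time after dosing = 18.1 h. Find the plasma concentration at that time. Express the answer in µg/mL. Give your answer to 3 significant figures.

0.369 µg/mL

k = ln2 / t½ = 0.693147 / 5.66 = 0.1225 h⁻¹
C = C₀ · e^(−k·t) = 3.390 × e^(−0.1225 × 18.1)
  = 3.390 × 0.1089 = 0.3692 mg/L
(0.3692 mg/L = 0.3692 µg/mL)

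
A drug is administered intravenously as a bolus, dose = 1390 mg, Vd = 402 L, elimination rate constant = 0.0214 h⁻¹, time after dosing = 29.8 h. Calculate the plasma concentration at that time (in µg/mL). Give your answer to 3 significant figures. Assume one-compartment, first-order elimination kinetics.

1.83 µg/mL

C₀ = Dose / Vd = 1390 / 402 = 3.458 mg/L
C = C₀ · e^(−k·t) = 3.458 × e^(−0.02140 × 29.8)
  = 3.458 × 0.5285 = 1.828 mg/L
(1.828 mg/L = 1.828 µg/mL)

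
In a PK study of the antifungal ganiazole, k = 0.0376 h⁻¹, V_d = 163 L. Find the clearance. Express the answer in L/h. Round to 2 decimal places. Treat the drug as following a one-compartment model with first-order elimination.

CL = k × Vd = 0.0376 × 163 = 6.129 L/h

6.13 L/h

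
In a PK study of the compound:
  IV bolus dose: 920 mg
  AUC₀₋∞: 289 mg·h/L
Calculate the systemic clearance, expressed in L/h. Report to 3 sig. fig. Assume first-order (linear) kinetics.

CL = Dose / AUC = 920 / 289 = 3.183 L/h

3.18 L/h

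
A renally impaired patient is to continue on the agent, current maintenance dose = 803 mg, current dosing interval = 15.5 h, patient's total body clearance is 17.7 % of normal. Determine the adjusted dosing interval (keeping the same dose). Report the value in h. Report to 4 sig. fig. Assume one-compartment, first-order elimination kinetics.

To keep the same average steady-state level, dosing rate must scale with clearance.
CL ratio = 17.7 / 100 = 0.1770
New interval (same dose) = 15.5 / 0.1770 = 87.57 h

87.57 h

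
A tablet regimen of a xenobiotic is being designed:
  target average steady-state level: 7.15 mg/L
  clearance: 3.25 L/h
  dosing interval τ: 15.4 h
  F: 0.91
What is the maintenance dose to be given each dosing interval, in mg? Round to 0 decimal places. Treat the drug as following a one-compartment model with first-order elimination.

At steady state, F × (Dose/τ) = Css × CL.
Dose = Css × CL × τ / F = 7.15 × 3.250 × 15.4 / 0.91 = 393.3 mg

393 mg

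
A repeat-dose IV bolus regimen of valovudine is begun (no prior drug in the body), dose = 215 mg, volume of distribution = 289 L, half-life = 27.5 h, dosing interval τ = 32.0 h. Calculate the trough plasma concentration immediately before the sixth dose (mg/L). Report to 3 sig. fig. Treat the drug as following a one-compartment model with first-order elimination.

0.589 mg/L

C₀ per dose = Dose / Vd = 215 / 289 = 0.7439 mg/L
k = ln2 / t½ = 0.693147 / 27.5 = 0.02521 h⁻¹
Fraction remaining after one interval: r = e^(−kτ) = e^(−0.02521 × 32.0) = 0.4463
Before dose 6, 5 doses have been given (aged 1τ, 2τ, 3τ, 4τ, 5τ).
C_trough = C₀ × (r + r² + … + r^5) = C₀ × r(1−r^5)/(1−r)
        = 0.7439 × 0.4463 × (1 − 0.01771) / (1 − 0.4463) = 0.5890 mg/L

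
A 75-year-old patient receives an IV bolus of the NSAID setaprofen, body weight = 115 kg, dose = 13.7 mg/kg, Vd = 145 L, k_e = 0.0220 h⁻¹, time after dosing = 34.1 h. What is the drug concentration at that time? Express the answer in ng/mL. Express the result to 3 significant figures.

5130 ng/mL

Total dose = 13.7 × 115 = 1576 mg
C₀ = Dose / Vd = 1576 / 145 = 10.87 mg/L
C = C₀ · e^(−k·t) = 10.87 × e^(−0.02200 × 34.1)
  = 10.87 × 0.4723 = 5.134 mg/L
Convert: 5.134 mg/L × 1000 = 5134 ng/mL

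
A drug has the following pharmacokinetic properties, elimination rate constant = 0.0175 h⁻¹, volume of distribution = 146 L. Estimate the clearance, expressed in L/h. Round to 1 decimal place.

CL = k × Vd = 0.0175 × 146 = 2.555 L/h

2.6 L/h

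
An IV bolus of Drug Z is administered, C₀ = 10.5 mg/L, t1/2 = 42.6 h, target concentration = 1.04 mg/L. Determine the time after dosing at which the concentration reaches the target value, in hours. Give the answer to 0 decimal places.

k = ln2 / t½ = 0.693147 / 42.6 = 0.01627 h⁻¹
t = ln(C₀ / C) / k = ln(10.50 / 1.04) / 0.01627
  = ln(10.10) / 0.01627 = 2.313 / 0.01627 = 142.2 h

142 h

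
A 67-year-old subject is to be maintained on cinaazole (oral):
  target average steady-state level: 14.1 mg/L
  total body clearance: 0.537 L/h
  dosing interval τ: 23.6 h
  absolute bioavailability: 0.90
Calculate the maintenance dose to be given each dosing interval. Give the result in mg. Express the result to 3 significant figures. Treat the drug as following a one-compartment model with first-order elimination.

199 mg

At steady state, F × (Dose/τ) = Css × CL.
Dose = Css × CL × τ / F = 14.1 × 0.5370 × 23.6 / 0.90 = 198.5 mg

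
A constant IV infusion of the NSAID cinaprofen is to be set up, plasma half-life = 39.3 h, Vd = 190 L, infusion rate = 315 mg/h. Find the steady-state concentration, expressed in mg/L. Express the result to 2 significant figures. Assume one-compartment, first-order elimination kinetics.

94 mg/L

k = ln2 / t½ = 0.693147 / 39.3 = 0.01764 h⁻¹
CL = k × Vd = 0.01764 × 190 = 3.352 L/h
At steady state Css = R₀ / CL = 315 / 3.352 = 93.97 mg/L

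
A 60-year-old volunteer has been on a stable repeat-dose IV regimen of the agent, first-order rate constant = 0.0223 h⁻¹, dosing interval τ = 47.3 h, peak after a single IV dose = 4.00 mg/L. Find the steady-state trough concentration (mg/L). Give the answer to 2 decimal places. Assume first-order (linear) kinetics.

e^(−kτ) = e^(−0.02230 × 47.3) = 0.3483
Accumulation ratio R = 1 / (1 − e^(−kτ)) = 1 / (1 − 0.3483) = 1.534
Steady-state trough = C₀ × R × e^(−kτ) = 4.00 × 1.534 × 0.3483 = 2.137 mg/L

2.14 mg/L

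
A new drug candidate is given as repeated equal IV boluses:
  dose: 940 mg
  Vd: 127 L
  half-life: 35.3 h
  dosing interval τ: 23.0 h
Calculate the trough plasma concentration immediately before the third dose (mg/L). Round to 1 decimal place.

C₀ per dose = Dose / Vd = 940 / 127 = 7.402 mg/L
k = ln2 / t½ = 0.693147 / 35.3 = 0.01964 h⁻¹
Fraction remaining after one interval: r = e^(−kτ) = e^(−0.01964 × 23.0) = 0.6365
Before dose 3, 2 doses have been given (aged 1τ, 2τ).
C_trough = C₀ × (r + r²) = 7.402 × (0.6365 + 0.4051) = 7.710 mg/L

7.7 mg/L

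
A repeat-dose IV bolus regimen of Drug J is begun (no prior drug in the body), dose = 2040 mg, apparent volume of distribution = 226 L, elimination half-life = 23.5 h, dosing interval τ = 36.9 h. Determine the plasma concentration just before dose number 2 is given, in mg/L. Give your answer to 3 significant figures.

C₀ per dose = Dose / Vd = 2040 / 226 = 9.027 mg/L
k = ln2 / t½ = 0.693147 / 23.5 = 0.02950 h⁻¹
Fraction remaining after one interval: r = e^(−kτ) = e^(−0.02950 × 36.9) = 0.3367
Before dose 2, 1 dose has been given (aged 1τ).
C_trough = C₀ × r = 9.027 × 0.3367 = 3.039 mg/L

3.04 mg/L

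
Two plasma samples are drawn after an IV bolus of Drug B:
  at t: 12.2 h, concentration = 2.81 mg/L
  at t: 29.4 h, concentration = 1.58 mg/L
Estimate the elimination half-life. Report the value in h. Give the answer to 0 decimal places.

k = ln(C₁/C₂) / (t₂ − t₁) = ln(2.81/1.58) / (29.4 − 12.2)
  = 0.5758 / 17.20 = 0.03348 h⁻¹
t½ = ln2 / k = 0.693147 / 0.03348 = 20.70 h

21 h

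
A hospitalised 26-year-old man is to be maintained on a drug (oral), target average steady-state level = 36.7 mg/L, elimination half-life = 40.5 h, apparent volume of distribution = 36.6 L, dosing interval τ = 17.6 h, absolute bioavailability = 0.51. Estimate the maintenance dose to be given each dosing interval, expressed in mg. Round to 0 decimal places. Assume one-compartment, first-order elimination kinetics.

k = ln2 / t½ = 0.693147 / 40.5 = 0.01711 h⁻¹
CL = k × Vd = 0.01711 × 36.6 = 0.6262 L/h
At steady state, F × (Dose/τ) = Css × CL.
Dose = Css × CL × τ / F = 36.7 × 0.6262 × 17.6 / 0.51 = 793.1 mg

793 mg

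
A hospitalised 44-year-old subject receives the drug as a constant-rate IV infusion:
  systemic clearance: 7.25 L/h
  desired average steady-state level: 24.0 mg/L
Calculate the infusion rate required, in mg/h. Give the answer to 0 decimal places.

At steady state, infusion rate R₀ = Css × CL = 24.0 × 7.250 = 174.0 mg/h

174 mg/h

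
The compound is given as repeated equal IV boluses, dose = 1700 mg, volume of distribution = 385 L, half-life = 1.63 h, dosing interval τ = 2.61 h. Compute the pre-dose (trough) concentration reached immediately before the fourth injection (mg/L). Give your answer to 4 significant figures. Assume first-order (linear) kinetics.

C₀ per dose = Dose / Vd = 1700 / 385 = 4.416 mg/L
k = ln2 / t½ = 0.693147 / 1.63 = 0.4252 h⁻¹
Fraction remaining after one interval: r = e^(−kτ) = e^(−0.4252 × 2.61) = 0.3296
Before dose 4, 3 doses have been given (aged 1τ, 2τ, 3τ).
C_trough = C₀ × (r + r² + … + r^3) = C₀ × r(1−r^3)/(1−r)
        = 4.416 × 0.3296 × (1 − 0.03581) / (1 − 0.3296) = 2.093 mg/L

2.093 mg/L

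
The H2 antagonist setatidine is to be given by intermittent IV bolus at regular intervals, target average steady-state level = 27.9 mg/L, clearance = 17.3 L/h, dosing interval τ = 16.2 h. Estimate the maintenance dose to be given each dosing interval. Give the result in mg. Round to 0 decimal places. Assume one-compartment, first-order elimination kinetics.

At steady state, Dose/τ = Css × CL.
Dose = Css × CL × τ = 27.9 × 17.30 × 16.2 = 7819 mg

7819 mg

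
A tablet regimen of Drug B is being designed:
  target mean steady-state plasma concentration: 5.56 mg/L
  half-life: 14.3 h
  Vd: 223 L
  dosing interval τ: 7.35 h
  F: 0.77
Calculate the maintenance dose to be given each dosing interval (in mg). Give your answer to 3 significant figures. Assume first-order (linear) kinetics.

k = ln2 / t½ = 0.693147 / 14.3 = 0.04847 h⁻¹
CL = k × Vd = 0.04847 × 223 = 10.81 L/h
At steady state, F × (Dose/τ) = Css × CL.
Dose = Css × CL × τ / F = 5.56 × 10.81 × 7.35 / 0.77 = 573.7 mg

574 mg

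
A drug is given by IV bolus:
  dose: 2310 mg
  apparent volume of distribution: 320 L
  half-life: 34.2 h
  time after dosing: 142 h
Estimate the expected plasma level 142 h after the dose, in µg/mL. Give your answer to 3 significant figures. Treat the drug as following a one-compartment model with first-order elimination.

C₀ = Dose / Vd = 2310 / 320 = 7.219 mg/L
k = ln2 / t½ = 0.693147 / 34.2 = 0.02027 h⁻¹
C = C₀ · e^(−k·t) = 7.219 × e^(−0.02027 × 142)
  = 7.219 × 0.05623 = 0.4059 mg/L
(0.4059 mg/L = 0.4059 µg/mL)

0.406 µg/mL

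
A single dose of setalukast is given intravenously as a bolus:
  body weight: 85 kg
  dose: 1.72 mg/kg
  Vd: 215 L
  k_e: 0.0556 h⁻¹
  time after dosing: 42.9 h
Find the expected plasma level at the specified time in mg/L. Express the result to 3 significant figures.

0.0626 mg/L

Total dose = 1.72 × 85 = 146.2 mg
C₀ = Dose / Vd = 146.2 / 215 = 0.6800 mg/L
C = C₀ · e^(−k·t) = 0.6800 × e^(−0.05560 × 42.9)
  = 0.6800 × 0.09207 = 0.06261 mg/L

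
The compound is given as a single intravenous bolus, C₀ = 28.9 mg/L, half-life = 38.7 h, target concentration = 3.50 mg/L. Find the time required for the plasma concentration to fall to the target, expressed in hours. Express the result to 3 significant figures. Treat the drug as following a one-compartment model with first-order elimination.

k = ln2 / t½ = 0.693147 / 38.7 = 0.01791 h⁻¹
t = ln(C₀ / C) / k = ln(28.90 / 3.50) / 0.01791
  = ln(8.257) / 0.01791 = 2.111 / 0.01791 = 117.9 h

118 h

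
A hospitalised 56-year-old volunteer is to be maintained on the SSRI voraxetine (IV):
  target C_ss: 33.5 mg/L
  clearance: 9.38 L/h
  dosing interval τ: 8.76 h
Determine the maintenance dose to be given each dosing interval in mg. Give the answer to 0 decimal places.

At steady state, Dose/τ = Css × CL.
Dose = Css × CL × τ = 33.5 × 9.380 × 8.76 = 2753 mg

2753 mg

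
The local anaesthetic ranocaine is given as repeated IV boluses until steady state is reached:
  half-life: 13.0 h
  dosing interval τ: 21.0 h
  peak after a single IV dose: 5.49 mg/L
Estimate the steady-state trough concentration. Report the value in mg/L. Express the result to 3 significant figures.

2.66 mg/L

k = ln2 / t½ = 0.693147 / 13.0 = 0.05332 h⁻¹
e^(−kτ) = e^(−0.05332 × 21.0) = 0.3264
Accumulation ratio R = 1 / (1 − e^(−kτ)) = 1 / (1 − 0.3264) = 1.485
Steady-state trough = C₀ × R × e^(−kτ) = 5.49 × 1.485 × 0.3264 = 2.661 mg/L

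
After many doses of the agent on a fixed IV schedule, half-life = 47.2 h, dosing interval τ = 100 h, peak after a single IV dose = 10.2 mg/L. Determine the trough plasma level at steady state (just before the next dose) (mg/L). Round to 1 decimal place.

k = ln2 / t½ = 0.693147 / 47.2 = 0.01469 h⁻¹
e^(−kτ) = e^(−0.01469 × 100) = 0.2302
Accumulation ratio R = 1 / (1 − e^(−kτ)) = 1 / (1 − 0.2302) = 1.299
Steady-state trough = C₀ × R × e^(−kτ) = 10.2 × 1.299 × 0.2302 = 3.050 mg/L

3.1 mg/L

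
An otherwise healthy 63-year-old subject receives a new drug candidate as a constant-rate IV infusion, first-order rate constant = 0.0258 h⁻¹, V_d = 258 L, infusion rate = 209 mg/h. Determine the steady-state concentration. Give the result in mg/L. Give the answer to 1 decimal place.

31.4 mg/L

CL = k × Vd = 0.02580 × 258 = 6.656 L/h
At steady state Css = R₀ / CL = 209 / 6.656 = 31.40 mg/L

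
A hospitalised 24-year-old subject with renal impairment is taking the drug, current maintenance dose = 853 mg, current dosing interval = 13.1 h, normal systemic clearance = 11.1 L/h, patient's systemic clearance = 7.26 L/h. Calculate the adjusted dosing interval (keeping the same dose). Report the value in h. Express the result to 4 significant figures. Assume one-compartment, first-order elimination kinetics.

20.03 h

To keep the same average steady-state level, dosing rate must scale with clearance.
CL ratio = 7.26 / 11.1 = 0.6541
New interval (same dose) = 13.1 / 0.6541 = 20.03 h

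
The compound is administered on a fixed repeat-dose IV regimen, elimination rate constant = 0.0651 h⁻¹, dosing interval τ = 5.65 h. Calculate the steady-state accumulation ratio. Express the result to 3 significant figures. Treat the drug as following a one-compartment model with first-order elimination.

e^(−kτ) = e^(−0.06510 × 5.65) = 0.6922
Accumulation ratio R = 1 / (1 − e^(−kτ)) = 1 / (1 − 0.6922) = 3.249

3.25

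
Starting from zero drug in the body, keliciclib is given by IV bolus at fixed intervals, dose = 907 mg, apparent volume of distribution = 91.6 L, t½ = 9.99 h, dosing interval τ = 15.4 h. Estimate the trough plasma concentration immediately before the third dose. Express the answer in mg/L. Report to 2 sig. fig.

4.6 mg/L

C₀ per dose = Dose / Vd = 907 / 91.6 = 9.902 mg/L
k = ln2 / t½ = 0.693147 / 9.99 = 0.06938 h⁻¹
Fraction remaining after one interval: r = e^(−kτ) = e^(−0.06938 × 15.4) = 0.3435
Before dose 3, 2 doses have been given (aged 1τ, 2τ).
C_trough = C₀ × (r + r²) = 9.902 × (0.3435 + 0.1180) = 4.570 mg/L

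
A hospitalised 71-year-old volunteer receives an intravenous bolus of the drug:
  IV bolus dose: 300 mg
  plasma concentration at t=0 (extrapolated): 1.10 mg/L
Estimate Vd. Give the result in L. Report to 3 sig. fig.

Vd = Dose / C₀ = 300.0 / 1.10 = 272.7 L

273 L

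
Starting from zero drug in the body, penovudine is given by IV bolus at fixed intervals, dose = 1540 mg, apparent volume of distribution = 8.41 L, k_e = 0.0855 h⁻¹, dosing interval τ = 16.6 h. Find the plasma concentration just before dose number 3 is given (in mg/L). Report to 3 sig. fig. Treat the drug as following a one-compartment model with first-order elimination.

55.0 mg/L

C₀ per dose = Dose / Vd = 1540 / 8.41 = 183.1 mg/L
Fraction remaining after one interval: r = e^(−kτ) = e^(−0.08550 × 16.6) = 0.2419
Before dose 3, 2 doses have been given (aged 1τ, 2τ).
C_trough = C₀ × (r + r²) = 183.1 × (0.2419 + 0.05852) = 55.01 mg/L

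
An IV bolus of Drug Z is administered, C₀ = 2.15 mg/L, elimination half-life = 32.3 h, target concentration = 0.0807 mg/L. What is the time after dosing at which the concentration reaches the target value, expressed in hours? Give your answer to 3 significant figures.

k = ln2 / t½ = 0.693147 / 32.3 = 0.02146 h⁻¹
t = ln(C₀ / C) / k = ln(2.150 / 0.0807) / 0.02146
  = ln(26.64) / 0.02146 = 3.282 / 0.02146 = 152.9 h

153 h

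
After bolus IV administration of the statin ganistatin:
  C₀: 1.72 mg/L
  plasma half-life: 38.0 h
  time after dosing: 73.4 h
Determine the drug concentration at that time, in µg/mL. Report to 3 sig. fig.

0.451 µg/mL

k = ln2 / t½ = 0.693147 / 38.0 = 0.01824 h⁻¹
C = C₀ · e^(−k·t) = 1.720 × e^(−0.01824 × 73.4)
  = 1.720 × 0.2622 = 0.4510 mg/L
(0.4510 mg/L = 0.4510 µg/mL)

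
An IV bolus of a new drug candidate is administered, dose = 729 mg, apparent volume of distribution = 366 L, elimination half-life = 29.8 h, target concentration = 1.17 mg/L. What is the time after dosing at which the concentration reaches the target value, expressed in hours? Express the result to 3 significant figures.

22.9 h

C₀ = Dose / Vd = 729.0 / 366 = 1.992 mg/L
k = ln2 / t½ = 0.693147 / 29.8 = 0.02326 h⁻¹
t = ln(C₀ / C) / k = ln(1.992 / 1.17) / 0.02326
  = ln(1.703) / 0.02326 = 0.5324 / 0.02326 = 22.89 h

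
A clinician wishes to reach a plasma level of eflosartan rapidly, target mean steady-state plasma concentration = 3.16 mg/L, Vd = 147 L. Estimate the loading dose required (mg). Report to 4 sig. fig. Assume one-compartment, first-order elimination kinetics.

464.5 mg

LD = Css × Vd = 3.16 × 147 = 464.5 mg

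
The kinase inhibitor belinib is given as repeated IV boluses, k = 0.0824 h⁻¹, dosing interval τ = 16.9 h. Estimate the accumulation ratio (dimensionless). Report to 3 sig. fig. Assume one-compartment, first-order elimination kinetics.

1.33

e^(−kτ) = e^(−0.08240 × 16.9) = 0.2484
Accumulation ratio R = 1 / (1 − e^(−kτ)) = 1 / (1 − 0.2484) = 1.330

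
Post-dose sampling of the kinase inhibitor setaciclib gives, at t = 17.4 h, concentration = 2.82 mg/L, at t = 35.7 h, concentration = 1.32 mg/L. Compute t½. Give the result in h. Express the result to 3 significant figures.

16.7 h

k = ln(C₁/C₂) / (t₂ − t₁) = ln(2.82/1.32) / (35.7 − 17.4)
  = 0.7591 / 18.30 = 0.04148 h⁻¹
t½ = ln2 / k = 0.693147 / 0.04148 = 16.71 h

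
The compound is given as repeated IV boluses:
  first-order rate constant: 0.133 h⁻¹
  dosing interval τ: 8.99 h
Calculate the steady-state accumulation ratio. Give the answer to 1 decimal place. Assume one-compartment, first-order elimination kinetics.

e^(−kτ) = e^(−0.1330 × 8.99) = 0.3025
Accumulation ratio R = 1 / (1 − e^(−kτ)) = 1 / (1 − 0.3025) = 1.434

1.4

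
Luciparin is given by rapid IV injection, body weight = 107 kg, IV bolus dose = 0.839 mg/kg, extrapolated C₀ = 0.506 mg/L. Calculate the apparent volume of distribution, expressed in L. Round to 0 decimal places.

Dose = 0.839 × 107 = 89.77 mg
Vd = Dose / C₀ = 89.77 / 0.506 = 177.4 L

177 L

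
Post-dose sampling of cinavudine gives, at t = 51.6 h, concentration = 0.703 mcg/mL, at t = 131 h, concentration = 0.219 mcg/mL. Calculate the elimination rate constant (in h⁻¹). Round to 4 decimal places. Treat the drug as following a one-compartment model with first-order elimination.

k = ln(C₁/C₂) / (t₂ − t₁) = ln(0.703/0.219) / (131 − 51.6)
  = 1.166 / 79.40 = 0.01469 h⁻¹

0.0147 h⁻¹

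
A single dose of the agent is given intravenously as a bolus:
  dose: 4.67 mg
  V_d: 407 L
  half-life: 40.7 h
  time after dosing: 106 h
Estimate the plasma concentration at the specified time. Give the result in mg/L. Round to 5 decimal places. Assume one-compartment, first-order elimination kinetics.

0.00189 mg/L

C₀ = Dose / Vd = 4.670 / 407 = 0.01147 mg/L
k = ln2 / t½ = 0.693147 / 40.7 = 0.01703 h⁻¹
C = C₀ · e^(−k·t) = 0.01147 × e^(−0.01703 × 106)
  = 0.01147 × 0.1644 = 0.001886 mg/L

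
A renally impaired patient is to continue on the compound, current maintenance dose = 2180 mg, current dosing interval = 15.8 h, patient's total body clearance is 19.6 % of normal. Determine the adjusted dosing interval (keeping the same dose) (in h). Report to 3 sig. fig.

80.6 h

To keep the same average steady-state level, dosing rate must scale with clearance.
CL ratio = 19.6 / 100 = 0.1960
New interval (same dose) = 15.8 / 0.1960 = 80.61 h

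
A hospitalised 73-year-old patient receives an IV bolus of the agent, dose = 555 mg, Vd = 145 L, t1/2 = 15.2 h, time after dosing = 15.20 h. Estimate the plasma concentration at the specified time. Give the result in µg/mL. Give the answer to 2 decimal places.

C₀ = Dose / Vd = 555.0 / 145 = 3.828 mg/L
k = ln2 / t½ = 0.693147 / 15.2 = 0.04560 h⁻¹
t / t½ = 15.20 / 15.2 = 1 half-lives
C = C₀ × (1/2)^1 = 3.828 × 0.5000 = 1.914 mg/L
(1.914 mg/L = 1.914 µg/mL)

1.91 µg/mL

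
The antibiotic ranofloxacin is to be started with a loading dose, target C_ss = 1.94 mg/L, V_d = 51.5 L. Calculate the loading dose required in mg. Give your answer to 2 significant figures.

LD = Css × Vd = 1.94 × 51.5 = 99.91 mg

100 mg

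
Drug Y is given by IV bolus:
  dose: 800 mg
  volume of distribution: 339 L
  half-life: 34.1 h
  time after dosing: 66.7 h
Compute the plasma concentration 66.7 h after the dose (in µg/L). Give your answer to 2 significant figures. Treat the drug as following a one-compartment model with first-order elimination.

C₀ = Dose / Vd = 800.0 / 339 = 2.360 mg/L
k = ln2 / t½ = 0.693147 / 34.1 = 0.02033 h⁻¹
C = C₀ · e^(−k·t) = 2.360 × e^(−0.02033 × 66.7)
  = 2.360 × 0.2577 = 0.6082 mg/L
Convert: 0.6082 mg/L × 1000 = 608.2 µg/L

610 µg/L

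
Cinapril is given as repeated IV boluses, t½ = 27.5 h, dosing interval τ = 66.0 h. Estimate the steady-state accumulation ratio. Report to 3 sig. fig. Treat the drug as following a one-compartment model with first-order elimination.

1.23

k = ln2 / t½ = 0.693147 / 27.5 = 0.02521 h⁻¹
e^(−kτ) = e^(−0.02521 × 66.0) = 0.1894
Accumulation ratio R = 1 / (1 − e^(−kτ)) = 1 / (1 − 0.1894) = 1.234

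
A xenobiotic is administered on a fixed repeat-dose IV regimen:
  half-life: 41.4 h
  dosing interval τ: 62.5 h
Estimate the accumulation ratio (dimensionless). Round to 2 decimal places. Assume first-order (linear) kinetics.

k = ln2 / t½ = 0.693147 / 41.4 = 0.01674 h⁻¹
e^(−kτ) = e^(−0.01674 × 62.5) = 0.3513
Accumulation ratio R = 1 / (1 − e^(−kτ)) = 1 / (1 − 0.3513) = 1.542

1.54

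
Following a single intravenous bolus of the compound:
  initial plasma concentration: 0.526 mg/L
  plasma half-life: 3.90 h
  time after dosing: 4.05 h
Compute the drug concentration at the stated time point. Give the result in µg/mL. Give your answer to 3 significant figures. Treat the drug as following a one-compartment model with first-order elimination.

k = ln2 / t½ = 0.693147 / 3.90 = 0.1777 h⁻¹
C = C₀ · e^(−k·t) = 0.5260 × e^(−0.1777 × 4.05)
  = 0.5260 × 0.4869 = 0.2561 mg/L
(0.2561 mg/L = 0.2561 µg/mL)

0.256 µg/mL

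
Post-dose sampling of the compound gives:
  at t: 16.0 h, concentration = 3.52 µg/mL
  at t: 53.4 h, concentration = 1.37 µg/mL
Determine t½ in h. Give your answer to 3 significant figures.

k = ln(C₁/C₂) / (t₂ − t₁) = ln(3.52/1.37) / (53.4 − 16.0)
  = 0.9437 / 37.40 = 0.02523 h⁻¹
t½ = ln2 / k = 0.693147 / 0.02523 = 27.47 h

27.5 h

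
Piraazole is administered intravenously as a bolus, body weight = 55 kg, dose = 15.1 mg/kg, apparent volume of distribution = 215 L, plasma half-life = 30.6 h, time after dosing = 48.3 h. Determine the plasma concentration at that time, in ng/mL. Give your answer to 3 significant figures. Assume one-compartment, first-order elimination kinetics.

Total dose = 15.1 × 55 = 830.5 mg
C₀ = Dose / Vd = 830.5 / 215 = 3.863 mg/L
k = ln2 / t½ = 0.693147 / 30.6 = 0.02265 h⁻¹
C = C₀ · e^(−k·t) = 3.863 × e^(−0.02265 × 48.3)
  = 3.863 × 0.3349 = 1.294 mg/L
Convert: 1.294 mg/L × 1000 = 1294 ng/mL

1290 ng/mL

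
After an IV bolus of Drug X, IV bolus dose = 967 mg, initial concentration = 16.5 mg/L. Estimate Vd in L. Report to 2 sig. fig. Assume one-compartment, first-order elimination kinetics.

Vd = Dose / C₀ = 967.0 / 16.5 = 58.61 L

59 L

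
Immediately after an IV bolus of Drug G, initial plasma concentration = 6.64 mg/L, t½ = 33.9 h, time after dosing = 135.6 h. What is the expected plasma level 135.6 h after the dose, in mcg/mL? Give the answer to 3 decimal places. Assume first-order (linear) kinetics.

k = ln2 / t½ = 0.693147 / 33.9 = 0.02045 h⁻¹
t / t½ = 135.6 / 33.9 = 4 half-lives
C = C₀ × (1/2)^4 = 6.640 × 0.06250 = 0.4150 mg/L
(0.4150 mg/L = 0.4150 mcg/mL)

0.415 mcg/mL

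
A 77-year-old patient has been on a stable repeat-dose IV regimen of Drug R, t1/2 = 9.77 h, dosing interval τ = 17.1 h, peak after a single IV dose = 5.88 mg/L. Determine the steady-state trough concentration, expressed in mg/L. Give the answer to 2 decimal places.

k = ln2 / t½ = 0.693147 / 9.77 = 0.07095 h⁻¹
e^(−kτ) = e^(−0.07095 × 17.1) = 0.2972
Accumulation ratio R = 1 / (1 − e^(−kτ)) = 1 / (1 − 0.2972) = 1.423
Steady-state trough = C₀ × R × e^(−kτ) = 5.88 × 1.423 × 0.2972 = 2.487 mg/L

2.49 mg/L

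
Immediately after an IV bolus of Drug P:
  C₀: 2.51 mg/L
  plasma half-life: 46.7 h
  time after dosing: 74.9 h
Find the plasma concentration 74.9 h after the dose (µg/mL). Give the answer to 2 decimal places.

0.83 µg/mL

k = ln2 / t½ = 0.693147 / 46.7 = 0.01484 h⁻¹
C = C₀ · e^(−k·t) = 2.510 × e^(−0.01484 × 74.9)
  = 2.510 × 0.3291 = 0.8260 mg/L
(0.8260 mg/L = 0.8260 µg/mL)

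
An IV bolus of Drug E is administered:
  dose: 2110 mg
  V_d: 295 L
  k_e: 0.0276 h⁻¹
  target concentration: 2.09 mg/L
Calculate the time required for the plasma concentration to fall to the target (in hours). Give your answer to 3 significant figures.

44.6 h

C₀ = Dose / Vd = 2110 / 295 = 7.153 mg/L
t = ln(C₀ / C) / k = ln(7.153 / 2.09) / 0.02760
  = ln(3.422) / 0.02760 = 1.230 / 0.02760 = 44.57 h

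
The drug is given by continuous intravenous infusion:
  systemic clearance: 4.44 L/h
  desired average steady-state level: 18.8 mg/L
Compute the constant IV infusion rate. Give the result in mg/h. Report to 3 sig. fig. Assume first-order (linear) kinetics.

83.5 mg/h

At steady state, infusion rate R₀ = Css × CL = 18.8 × 4.440 = 83.47 mg/h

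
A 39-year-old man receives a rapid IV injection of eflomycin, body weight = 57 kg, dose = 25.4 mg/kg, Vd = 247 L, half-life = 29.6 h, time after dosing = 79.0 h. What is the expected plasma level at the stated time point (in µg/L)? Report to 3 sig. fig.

922 µg/L

Total dose = 25.4 × 57 = 1448 mg
C₀ = Dose / Vd = 1448 / 247 = 5.862 mg/L
k = ln2 / t½ = 0.693147 / 29.6 = 0.02342 h⁻¹
C = C₀ · e^(−k·t) = 5.862 × e^(−0.02342 × 79.0)
  = 5.862 × 0.1572 = 0.9215 mg/L
Convert: 0.9215 mg/L × 1000 = 921.5 µg/L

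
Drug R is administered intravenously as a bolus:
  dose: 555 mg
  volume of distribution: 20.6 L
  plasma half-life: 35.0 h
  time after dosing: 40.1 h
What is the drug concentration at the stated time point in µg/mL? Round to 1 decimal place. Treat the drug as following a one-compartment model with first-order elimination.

12.2 µg/mL

C₀ = Dose / Vd = 555.0 / 20.6 = 26.94 mg/L
k = ln2 / t½ = 0.693147 / 35.0 = 0.01980 h⁻¹
C = C₀ · e^(−k·t) = 26.94 × e^(−0.01980 × 40.1)
  = 26.94 × 0.4520 = 12.18 mg/L
(12.18 mg/L = 12.18 µg/mL)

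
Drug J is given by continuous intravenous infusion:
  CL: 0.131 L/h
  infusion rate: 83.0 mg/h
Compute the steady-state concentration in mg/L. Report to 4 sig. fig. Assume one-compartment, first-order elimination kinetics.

633.6 mg/L

At steady state Css = R₀ / CL = 83.0 / 0.1310 = 633.6 mg/L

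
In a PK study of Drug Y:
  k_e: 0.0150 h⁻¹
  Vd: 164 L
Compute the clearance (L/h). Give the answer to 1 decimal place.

CL = k × Vd = 0.0150 × 164 = 2.460 L/h

2.5 L/h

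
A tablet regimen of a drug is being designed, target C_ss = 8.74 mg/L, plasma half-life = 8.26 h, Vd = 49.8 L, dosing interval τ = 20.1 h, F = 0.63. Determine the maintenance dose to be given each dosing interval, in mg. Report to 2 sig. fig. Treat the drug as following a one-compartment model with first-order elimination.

1200 mg

k = ln2 / t½ = 0.693147 / 8.26 = 0.08392 h⁻¹
CL = k × Vd = 0.08392 × 49.8 = 4.179 L/h
At steady state, F × (Dose/τ) = Css × CL.
Dose = Css × CL × τ / F = 8.74 × 4.179 × 20.1 / 0.63 = 1165 mg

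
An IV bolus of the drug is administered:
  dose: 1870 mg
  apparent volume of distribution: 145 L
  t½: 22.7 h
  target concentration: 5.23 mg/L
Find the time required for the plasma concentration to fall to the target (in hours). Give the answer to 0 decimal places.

30 h

C₀ = Dose / Vd = 1870 / 145 = 12.90 mg/L
k = ln2 / t½ = 0.693147 / 22.7 = 0.03054 h⁻¹
t = ln(C₀ / C) / k = ln(12.90 / 5.23) / 0.03054
  = ln(2.467) / 0.03054 = 0.9030 / 0.03054 = 29.57 h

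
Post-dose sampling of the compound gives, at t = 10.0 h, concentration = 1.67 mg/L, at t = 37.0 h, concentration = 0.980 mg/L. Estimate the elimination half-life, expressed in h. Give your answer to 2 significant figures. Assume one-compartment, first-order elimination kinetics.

35 h

k = ln(C₁/C₂) / (t₂ − t₁) = ln(1.67/0.980) / (37.0 − 10.0)
  = 0.5330 / 27.00 = 0.01974 h⁻¹
t½ = ln2 / k = 0.693147 / 0.01974 = 35.11 h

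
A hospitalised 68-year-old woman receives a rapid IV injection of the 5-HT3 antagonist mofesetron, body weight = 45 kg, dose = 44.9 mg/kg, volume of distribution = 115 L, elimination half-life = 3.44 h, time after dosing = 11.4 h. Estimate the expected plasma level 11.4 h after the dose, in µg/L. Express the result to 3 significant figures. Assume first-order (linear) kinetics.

1770 µg/L

Total dose = 44.9 × 45 = 2021 mg
C₀ = Dose / Vd = 2021 / 115 = 17.57 mg/L
k = ln2 / t½ = 0.693147 / 3.44 = 0.2015 h⁻¹
C = C₀ · e^(−k·t) = 17.57 × e^(−0.2015 × 11.4)
  = 17.57 × 0.1006 = 1.768 mg/L
Convert: 1.768 mg/L × 1000 = 1768 µg/L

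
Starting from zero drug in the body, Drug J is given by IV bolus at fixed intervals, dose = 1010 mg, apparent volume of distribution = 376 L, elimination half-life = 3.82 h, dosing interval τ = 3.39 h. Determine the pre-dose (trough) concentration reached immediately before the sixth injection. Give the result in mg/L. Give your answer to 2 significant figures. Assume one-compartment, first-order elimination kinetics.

C₀ per dose = Dose / Vd = 1010 / 376 = 2.686 mg/L
k = ln2 / t½ = 0.693147 / 3.82 = 0.1815 h⁻¹
Fraction remaining after one interval: r = e^(−kτ) = e^(−0.1815 × 3.39) = 0.5405
Before dose 6, 5 doses have been given (aged 1τ, 2τ, 3τ, 4τ, 5τ).
C_trough = C₀ × (r + r² + … + r^5) = C₀ × r(1−r^5)/(1−r)
        = 2.686 × 0.5405 × (1 − 0.04613) / (1 − 0.5405) = 3.014 mg/L

3.0 mg/L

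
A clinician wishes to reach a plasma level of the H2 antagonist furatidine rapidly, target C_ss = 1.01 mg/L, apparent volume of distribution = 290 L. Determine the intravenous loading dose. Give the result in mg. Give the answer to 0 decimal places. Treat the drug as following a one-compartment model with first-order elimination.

LD = Css × Vd = 1.01 × 290 = 292.9 mg

293 mg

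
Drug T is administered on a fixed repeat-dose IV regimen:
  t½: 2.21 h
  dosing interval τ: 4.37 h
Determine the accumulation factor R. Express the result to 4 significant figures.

1.340

k = ln2 / t½ = 0.693147 / 2.21 = 0.3136 h⁻¹
e^(−kτ) = e^(−0.3136 × 4.37) = 0.2540
Accumulation ratio R = 1 / (1 − e^(−kτ)) = 1 / (1 − 0.2540) = 1.340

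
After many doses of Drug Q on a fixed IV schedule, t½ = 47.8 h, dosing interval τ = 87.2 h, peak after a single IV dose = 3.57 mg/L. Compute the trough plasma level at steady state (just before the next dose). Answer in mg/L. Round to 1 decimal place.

1.4 mg/L

k = ln2 / t½ = 0.693147 / 47.8 = 0.01450 h⁻¹
e^(−kτ) = e^(−0.01450 × 87.2) = 0.2824
Accumulation ratio R = 1 / (1 − e^(−kτ)) = 1 / (1 − 0.2824) = 1.394
Steady-state trough = C₀ × R × e^(−kτ) = 3.57 × 1.394 × 0.2824 = 1.405 mg/L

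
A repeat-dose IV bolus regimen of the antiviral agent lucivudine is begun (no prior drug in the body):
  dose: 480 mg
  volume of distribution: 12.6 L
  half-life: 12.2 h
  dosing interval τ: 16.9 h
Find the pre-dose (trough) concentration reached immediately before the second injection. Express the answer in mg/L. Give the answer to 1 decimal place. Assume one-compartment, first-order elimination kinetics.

14.6 mg/L

C₀ per dose = Dose / Vd = 480 / 12.6 = 38.10 mg/L
k = ln2 / t½ = 0.693147 / 12.2 = 0.05682 h⁻¹
Fraction remaining after one interval: r = e^(−kτ) = e^(−0.05682 × 16.9) = 0.3828
Before dose 2, 1 dose has been given (aged 1τ).
C_trough = C₀ × r = 38.10 × 0.3828 = 14.58 mg/L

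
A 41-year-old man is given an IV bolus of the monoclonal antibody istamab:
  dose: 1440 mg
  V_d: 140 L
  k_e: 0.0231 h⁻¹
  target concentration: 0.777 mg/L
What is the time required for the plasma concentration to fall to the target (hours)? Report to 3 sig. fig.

C₀ = Dose / Vd = 1440 / 140 = 10.29 mg/L
t = ln(C₀ / C) / k = ln(10.29 / 0.777) / 0.02310
  = ln(13.24) / 0.02310 = 2.583 / 0.02310 = 111.8 h

112 h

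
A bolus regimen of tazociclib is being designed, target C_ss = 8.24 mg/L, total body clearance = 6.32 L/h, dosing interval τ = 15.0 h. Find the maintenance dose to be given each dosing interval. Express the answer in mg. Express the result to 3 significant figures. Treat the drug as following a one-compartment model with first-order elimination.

At steady state, Dose/τ = Css × CL.
Dose = Css × CL × τ = 8.24 × 6.320 × 15.0 = 781.2 mg

781 mg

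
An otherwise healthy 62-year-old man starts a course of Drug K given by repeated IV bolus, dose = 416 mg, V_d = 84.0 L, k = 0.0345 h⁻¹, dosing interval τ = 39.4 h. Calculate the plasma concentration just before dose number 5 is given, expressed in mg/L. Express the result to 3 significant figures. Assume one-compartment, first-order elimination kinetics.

C₀ per dose = Dose / Vd = 416 / 84.0 = 4.952 mg/L
Fraction remaining after one interval: r = e^(−kτ) = e^(−0.03450 × 39.4) = 0.2568
Before dose 5, 4 doses have been given (aged 1τ, 2τ, 3τ, 4τ).
C_trough = C₀ × (r + r² + … + r^4) = C₀ × r(1−r^4)/(1−r)
        = 4.952 × 0.2568 × (1 − 0.004349) / (1 − 0.2568) = 1.704 mg/L

1.70 mg/L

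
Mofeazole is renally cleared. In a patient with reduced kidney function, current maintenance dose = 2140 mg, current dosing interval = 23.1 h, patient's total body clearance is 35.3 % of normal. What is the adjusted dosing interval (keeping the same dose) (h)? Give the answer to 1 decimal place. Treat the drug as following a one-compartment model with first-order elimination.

To keep the same average steady-state level, dosing rate must scale with clearance.
CL ratio = 35.3 / 100 = 0.3530
New interval (same dose) = 23.1 / 0.3530 = 65.44 h

65.4 h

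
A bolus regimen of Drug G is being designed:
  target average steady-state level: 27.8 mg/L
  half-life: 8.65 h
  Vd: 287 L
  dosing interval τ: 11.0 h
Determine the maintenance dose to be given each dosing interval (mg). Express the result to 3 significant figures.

k = ln2 / t½ = 0.693147 / 8.65 = 0.08013 h⁻¹
CL = k × Vd = 0.08013 × 287 = 23.00 L/h
At steady state, Dose/τ = Css × CL.
Dose = Css × CL × τ = 27.8 × 23.00 × 11.0 = 7033 mg

7030 mg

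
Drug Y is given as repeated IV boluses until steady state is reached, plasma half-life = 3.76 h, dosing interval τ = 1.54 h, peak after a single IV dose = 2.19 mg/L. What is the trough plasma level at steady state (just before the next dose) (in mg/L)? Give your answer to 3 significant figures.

k = ln2 / t½ = 0.693147 / 3.76 = 0.1843 h⁻¹
e^(−kτ) = e^(−0.1843 × 1.54) = 0.7529
Accumulation ratio R = 1 / (1 − e^(−kτ)) = 1 / (1 − 0.7529) = 4.047
Steady-state trough = C₀ × R × e^(−kτ) = 2.19 × 4.047 × 0.7529 = 6.673 mg/L

6.67 mg/L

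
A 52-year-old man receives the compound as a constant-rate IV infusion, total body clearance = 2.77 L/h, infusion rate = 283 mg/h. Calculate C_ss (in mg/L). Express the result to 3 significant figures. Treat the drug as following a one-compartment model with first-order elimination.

102 mg/L

At steady state Css = R₀ / CL = 283 / 2.770 = 102.2 mg/L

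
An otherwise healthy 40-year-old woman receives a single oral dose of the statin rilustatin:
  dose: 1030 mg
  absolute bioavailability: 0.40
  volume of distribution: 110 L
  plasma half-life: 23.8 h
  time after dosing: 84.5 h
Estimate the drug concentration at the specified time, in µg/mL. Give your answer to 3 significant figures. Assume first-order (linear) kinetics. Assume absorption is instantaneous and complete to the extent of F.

Amount reaching circulation = F × Dose = 0.40 × 1030 = 412.0 mg
C₀ = F·Dose / Vd = 412.0 / 110 = 3.745 mg/L
k = ln2 / t½ = 0.693147 / 23.8 = 0.02912 h⁻¹
C = C₀ · e^(−k·t) = 3.745 × e^(−0.02912 × 84.5)
  = 3.745 × 0.08538 = 0.3197 mg/L
(0.3197 mg/L = 0.3197 µg/mL)

0.320 µg/mL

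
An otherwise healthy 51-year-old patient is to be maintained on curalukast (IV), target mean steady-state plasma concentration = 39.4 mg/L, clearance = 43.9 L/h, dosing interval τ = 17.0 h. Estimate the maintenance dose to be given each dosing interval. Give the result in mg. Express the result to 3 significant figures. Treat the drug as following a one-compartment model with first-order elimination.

29400 mg

At steady state, Dose/τ = Css × CL.
Dose = Css × CL × τ = 39.4 × 43.90 × 17.0 = 29400 mg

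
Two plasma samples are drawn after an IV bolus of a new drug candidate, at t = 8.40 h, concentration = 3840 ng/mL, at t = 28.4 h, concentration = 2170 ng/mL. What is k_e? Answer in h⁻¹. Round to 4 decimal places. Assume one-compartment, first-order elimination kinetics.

0.0285 h⁻¹

k = ln(C₁/C₂) / (t₂ − t₁) = ln(3840/2170) / (28.4 − 8.40)
  = 0.5707 / 20.00 = 0.02854 h⁻¹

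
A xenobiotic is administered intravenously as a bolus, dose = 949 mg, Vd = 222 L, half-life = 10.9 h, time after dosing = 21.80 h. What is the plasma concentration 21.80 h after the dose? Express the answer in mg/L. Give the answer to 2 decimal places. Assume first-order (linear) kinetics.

1.07 mg/L

C₀ = Dose / Vd = 949.0 / 222 = 4.275 mg/L
k = ln2 / t½ = 0.693147 / 10.9 = 0.06359 h⁻¹
t / t½ = 21.80 / 10.9 = 2 half-lives
C = C₀ × (1/2)^2 = 4.275 × 0.2500 = 1.069 mg/L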